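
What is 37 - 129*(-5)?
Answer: 682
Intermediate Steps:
37 - 129*(-5) = 37 + 645 = 682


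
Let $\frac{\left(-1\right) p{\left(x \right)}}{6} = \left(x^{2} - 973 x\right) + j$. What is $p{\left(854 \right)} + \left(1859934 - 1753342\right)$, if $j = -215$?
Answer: $717638$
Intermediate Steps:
$p{\left(x \right)} = 1290 - 6 x^{2} + 5838 x$ ($p{\left(x \right)} = - 6 \left(\left(x^{2} - 973 x\right) - 215\right) = - 6 \left(-215 + x^{2} - 973 x\right) = 1290 - 6 x^{2} + 5838 x$)
$p{\left(854 \right)} + \left(1859934 - 1753342\right) = \left(1290 - 6 \cdot 854^{2} + 5838 \cdot 854\right) + \left(1859934 - 1753342\right) = \left(1290 - 4375896 + 4985652\right) + \left(1859934 - 1753342\right) = \left(1290 - 4375896 + 4985652\right) + 106592 = 611046 + 106592 = 717638$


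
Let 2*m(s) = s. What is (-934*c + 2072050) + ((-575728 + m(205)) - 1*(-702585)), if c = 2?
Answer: 4394283/2 ≈ 2.1971e+6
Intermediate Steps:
m(s) = s/2
(-934*c + 2072050) + ((-575728 + m(205)) - 1*(-702585)) = (-934*2 + 2072050) + ((-575728 + (1/2)*205) - 1*(-702585)) = (-1868 + 2072050) + ((-575728 + 205/2) + 702585) = 2070182 + (-1151251/2 + 702585) = 2070182 + 253919/2 = 4394283/2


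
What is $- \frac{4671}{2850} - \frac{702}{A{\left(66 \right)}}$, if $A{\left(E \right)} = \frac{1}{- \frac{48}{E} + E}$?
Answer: $- \frac{478851327}{10450} \approx -45823.0$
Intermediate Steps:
$A{\left(E \right)} = \frac{1}{E - \frac{48}{E}}$
$- \frac{4671}{2850} - \frac{702}{A{\left(66 \right)}} = - \frac{4671}{2850} - \frac{702}{66 \frac{1}{-48 + 66^{2}}} = \left(-4671\right) \frac{1}{2850} - \frac{702}{66 \frac{1}{-48 + 4356}} = - \frac{1557}{950} - \frac{702}{66 \cdot \frac{1}{4308}} = - \frac{1557}{950} - \frac{702}{\frac{11}{718}} = - \frac{1557}{950} - \frac{504036}{11} = - \frac{478851327}{10450}$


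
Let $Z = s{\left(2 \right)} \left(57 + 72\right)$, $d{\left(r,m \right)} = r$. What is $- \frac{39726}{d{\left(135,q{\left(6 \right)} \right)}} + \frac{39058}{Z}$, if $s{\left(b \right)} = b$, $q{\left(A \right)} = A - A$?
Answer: $- \frac{30719}{215} \approx -142.88$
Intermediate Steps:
$q{\left(A \right)} = 0$
$Z = 258$ ($Z = 2 \left(57 + 72\right) = 2 \cdot 129 = 258$)
$- \frac{39726}{d{\left(135,q{\left(6 \right)} \right)}} + \frac{39058}{Z} = - \frac{39726}{135} + \frac{39058}{258} = \left(-39726\right) \frac{1}{135} + 39058 \cdot \frac{1}{258} = - \frac{4414}{15} + \frac{19529}{129} = - \frac{30719}{215}$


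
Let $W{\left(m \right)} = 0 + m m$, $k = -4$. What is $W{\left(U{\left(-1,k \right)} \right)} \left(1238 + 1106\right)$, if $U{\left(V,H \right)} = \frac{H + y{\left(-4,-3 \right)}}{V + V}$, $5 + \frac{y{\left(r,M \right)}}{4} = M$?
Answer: $759456$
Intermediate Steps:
$y{\left(r,M \right)} = -20 + 4 M$
$U{\left(V,H \right)} = \frac{-32 + H}{2 V}$ ($U{\left(V,H \right)} = \frac{H + \left(-20 + 4 \left(-3\right)\right)}{V + V} = \frac{H - 32}{2 V} = \left(H - 32\right) \frac{1}{2 V} = \left(-32 + H\right) \frac{1}{2 V} = \frac{-32 + H}{2 V}$)
$W{\left(m \right)} = m^{2}$ ($W{\left(m \right)} = 0 + m^{2} = m^{2}$)
$W{\left(U{\left(-1,k \right)} \right)} \left(1238 + 1106\right) = \left(\frac{-32 - 4}{2 \left(-1\right)}\right)^{2} \left(1238 + 1106\right) = \left(\frac{1}{2} \left(-1\right) \left(-36\right)\right)^{2} \cdot 2344 = 18^{2} \cdot 2344 = 324 \cdot 2344 = 759456$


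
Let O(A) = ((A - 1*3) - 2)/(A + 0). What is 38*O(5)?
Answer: 0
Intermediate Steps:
O(A) = (-5 + A)/A (O(A) = ((A - 3) - 2)/A = ((-3 + A) - 2)/A = (-5 + A)/A)
38*O(5) = 38*((-5 + 5)/5) = 38*((1/5)*0) = 38*0 = 0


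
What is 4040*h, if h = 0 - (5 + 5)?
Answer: -40400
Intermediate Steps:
h = -10 (h = 0 - 1*10 = 0 - 10 = -10)
4040*h = 4040*(-10) = -40400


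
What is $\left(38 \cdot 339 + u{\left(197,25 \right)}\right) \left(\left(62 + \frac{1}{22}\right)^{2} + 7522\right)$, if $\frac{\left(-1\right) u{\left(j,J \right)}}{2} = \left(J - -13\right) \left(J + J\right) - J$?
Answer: $\frac{12565342059}{121} \approx 1.0385 \cdot 10^{8}$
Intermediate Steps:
$u{\left(j,J \right)} = 2 J - 4 J \left(13 + J\right)$ ($u{\left(j,J \right)} = - 2 \left(\left(J - -13\right) \left(J + J\right) - J\right) = - 2 \left(\left(J + 13\right) 2 J - J\right) = - 2 \left(\left(13 + J\right) 2 J - J\right) = - 2 \left(2 J \left(13 + J\right) - J\right) = - 2 \left(- J + 2 J \left(13 + J\right)\right) = 2 J - 4 J \left(13 + J\right)$)
$\left(38 \cdot 339 + u{\left(197,25 \right)}\right) \left(\left(62 + \frac{1}{22}\right)^{2} + 7522\right) = \left(38 \cdot 339 - 50 \left(25 + 2 \cdot 25\right)\right) \left(\left(62 + \frac{1}{22}\right)^{2} + 7522\right) = \left(12882 - 50 \left(25 + 50\right)\right) \left(\left(62 + \frac{1}{22}\right)^{2} + 7522\right) = \left(12882 - 50 \cdot 75\right) \left(\left(\frac{1365}{22}\right)^{2} + 7522\right) = \left(12882 - 3750\right) \left(\frac{1863225}{484} + 7522\right) = 9132 \cdot \frac{5503873}{484} = \frac{12565342059}{121}$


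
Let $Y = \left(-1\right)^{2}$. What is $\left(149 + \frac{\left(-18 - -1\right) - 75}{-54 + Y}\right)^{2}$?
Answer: $\frac{63824121}{2809} \approx 22721.0$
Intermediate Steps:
$Y = 1$
$\left(149 + \frac{\left(-18 - -1\right) - 75}{-54 + Y}\right)^{2} = \left(149 + \frac{\left(-18 - -1\right) - 75}{-54 + 1}\right)^{2} = \left(149 + \frac{\left(-18 + 1\right) - 75}{-53}\right)^{2} = \left(149 + \left(-17 - 75\right) \left(- \frac{1}{53}\right)\right)^{2} = \left(149 - - \frac{92}{53}\right)^{2} = \left(149 + \frac{92}{53}\right)^{2} = \left(\frac{7989}{53}\right)^{2} = \frac{63824121}{2809}$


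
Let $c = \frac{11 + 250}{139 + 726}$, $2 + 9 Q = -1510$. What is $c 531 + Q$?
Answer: $- \frac{6729}{865} \approx -7.7792$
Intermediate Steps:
$Q = -168$ ($Q = - \frac{2}{9} + \frac{1}{9} \left(-1510\right) = - \frac{2}{9} - \frac{1510}{9} = -168$)
$c = \frac{261}{865} \approx 0.30173$
$c 531 + Q = \frac{261}{865} \cdot 531 - 168 = \frac{138591}{865} - 168 = - \frac{6729}{865}$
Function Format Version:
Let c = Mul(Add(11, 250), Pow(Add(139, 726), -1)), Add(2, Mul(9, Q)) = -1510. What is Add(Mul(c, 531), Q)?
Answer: Rational(-6729, 865) ≈ -7.7792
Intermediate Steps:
Q = -168 (Q = Add(Rational(-2, 9), Mul(Rational(1, 9), -1510)) = Add(Rational(-2, 9), Rational(-1510, 9)) = -168)
c = Rational(261, 865) (c = Mul(261, Pow(865, -1)) = Mul(261, Rational(1, 865)) = Rational(261, 865) ≈ 0.30173)
Add(Mul(c, 531), Q) = Add(Mul(Rational(261, 865), 531), -168) = Add(Rational(138591, 865), -168) = Rational(-6729, 865)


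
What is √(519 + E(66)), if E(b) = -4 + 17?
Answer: 2*√133 ≈ 23.065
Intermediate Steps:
E(b) = 13
√(519 + E(66)) = √(519 + 13) = √532 = 2*√133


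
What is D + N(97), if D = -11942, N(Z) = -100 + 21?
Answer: -12021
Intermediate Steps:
N(Z) = -79
D + N(97) = -11942 - 79 = -12021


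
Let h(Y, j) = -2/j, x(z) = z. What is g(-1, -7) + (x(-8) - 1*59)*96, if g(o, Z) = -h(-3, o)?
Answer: -6434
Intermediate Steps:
g(o, Z) = 2/o (g(o, Z) = -(-2)/o = 2/o)
g(-1, -7) + (x(-8) - 1*59)*96 = 2/(-1) + (-8 - 1*59)*96 = 2*(-1) + (-8 - 59)*96 = -2 - 67*96 = -2 - 6432 = -6434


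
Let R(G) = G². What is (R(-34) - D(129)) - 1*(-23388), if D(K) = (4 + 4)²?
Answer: 24480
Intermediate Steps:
D(K) = 64 (D(K) = 8² = 64)
(R(-34) - D(129)) - 1*(-23388) = ((-34)² - 1*64) - 1*(-23388) = (1156 - 64) + 23388 = 1092 + 23388 = 24480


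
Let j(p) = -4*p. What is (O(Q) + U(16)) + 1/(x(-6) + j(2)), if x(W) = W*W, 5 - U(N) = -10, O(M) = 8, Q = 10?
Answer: 645/28 ≈ 23.036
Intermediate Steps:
U(N) = 15 (U(N) = 5 - 1*(-10) = 5 + 10 = 15)
x(W) = W**2
(O(Q) + U(16)) + 1/(x(-6) + j(2)) = (8 + 15) + 1/((-6)**2 - 4*2) = 23 + 1/(36 - 8) = 23 + 1/28 = 645/28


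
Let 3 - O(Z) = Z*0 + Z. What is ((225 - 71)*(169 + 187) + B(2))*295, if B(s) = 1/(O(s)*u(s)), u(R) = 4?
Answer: 64692615/4 ≈ 1.6173e+7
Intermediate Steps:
O(Z) = 3 - Z (O(Z) = 3 - (Z*0 + Z) = 3 - (0 + Z) = 3 - Z)
B(s) = 1/(12 - 4*s) (B(s) = 1/((3 - s)*4) = 1/(12 - 4*s))
((225 - 71)*(169 + 187) + B(2))*295 = ((225 - 71)*(169 + 187) - 1/(-12 + 4*2))*295 = (154*356 - 1/(-12 + 8))*295 = (54824 - 1/(-4))*295 = (54824 - 1*(-¼))*295 = (54824 + ¼)*295 = (219297/4)*295 = 64692615/4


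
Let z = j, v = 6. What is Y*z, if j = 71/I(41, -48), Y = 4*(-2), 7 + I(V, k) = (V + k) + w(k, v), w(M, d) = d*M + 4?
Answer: 284/149 ≈ 1.9060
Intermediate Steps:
w(M, d) = 4 + M*d (w(M, d) = M*d + 4 = 4 + M*d)
I(V, k) = -3 + V + 7*k (I(V, k) = -7 + ((V + k) + (4 + k*6)) = -7 + ((V + k) + (4 + 6*k)) = -7 + (4 + V + 7*k) = -3 + V + 7*k)
Y = -8
j = -71/298 (j = 71/(-3 + 41 + 7*(-48)) = 71/(-3 + 41 - 336) = 71/(-298) = 71*(-1/298) = -71/298 ≈ -0.23826)
z = -71/298 ≈ -0.23826
Y*z = -8*(-71/298) = 284/149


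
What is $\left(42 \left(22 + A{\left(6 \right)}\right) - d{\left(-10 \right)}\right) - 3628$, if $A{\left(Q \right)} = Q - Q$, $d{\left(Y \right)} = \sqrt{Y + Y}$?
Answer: $-2704 - 2 i \sqrt{5} \approx -2704.0 - 4.4721 i$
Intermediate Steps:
$d{\left(Y \right)} = \sqrt{2} \sqrt{Y}$ ($d{\left(Y \right)} = \sqrt{2 Y} = \sqrt{2} \sqrt{Y}$)
$A{\left(Q \right)} = 0$
$\left(42 \left(22 + A{\left(6 \right)}\right) - d{\left(-10 \right)}\right) - 3628 = \left(42 \left(22 + 0\right) - \sqrt{2} \sqrt{-10}\right) - 3628 = \left(42 \cdot 22 - \sqrt{2} i \sqrt{10}\right) - 3628 = \left(924 - 2 i \sqrt{5}\right) - 3628 = -2704 - 2 i \sqrt{5}$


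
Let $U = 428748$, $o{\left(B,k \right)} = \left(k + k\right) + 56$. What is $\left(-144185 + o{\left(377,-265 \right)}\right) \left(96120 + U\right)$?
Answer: $-75926880012$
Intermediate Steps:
$o{\left(B,k \right)} = 56 + 2 k$ ($o{\left(B,k \right)} = 2 k + 56 = 56 + 2 k$)
$\left(-144185 + o{\left(377,-265 \right)}\right) \left(96120 + U\right) = \left(-144185 + \left(56 + 2 \left(-265\right)\right)\right) \left(96120 + 428748\right) = \left(-144185 + \left(56 - 530\right)\right) 524868 = \left(-144185 - 474\right) 524868 = \left(-144659\right) 524868 = -75926880012$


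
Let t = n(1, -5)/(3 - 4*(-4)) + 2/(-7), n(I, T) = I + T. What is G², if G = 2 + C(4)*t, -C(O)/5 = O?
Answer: 2515396/17689 ≈ 142.20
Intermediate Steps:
C(O) = -5*O
t = -66/133 (t = (1 - 5)/(3 - 4*(-4)) + 2/(-7) = -4/(3 + 16) + 2*(-⅐) = -4/19 - 2/7 = -66/133 ≈ -0.49624)
G = 1586/133 (G = 2 - 5*4*(-66/133) = 2 - 20*(-66/133) = 2 + 1320/133 = 1586/133 ≈ 11.925)
G² = (1586/133)² = 2515396/17689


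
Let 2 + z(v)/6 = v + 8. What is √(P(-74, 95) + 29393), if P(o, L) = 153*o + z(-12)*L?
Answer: 7*√299 ≈ 121.04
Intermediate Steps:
z(v) = 36 + 6*v (z(v) = -12 + 6*(v + 8) = -12 + 6*(8 + v) = -12 + (48 + 6*v) = 36 + 6*v)
P(o, L) = -36*L + 153*o (P(o, L) = 153*o + (36 + 6*(-12))*L = 153*o + (36 - 72)*L = 153*o - 36*L = -36*L + 153*o)
√(P(-74, 95) + 29393) = √((-36*95 + 153*(-74)) + 29393) = √((-3420 - 11322) + 29393) = √(-14742 + 29393) = √14651 = 7*√299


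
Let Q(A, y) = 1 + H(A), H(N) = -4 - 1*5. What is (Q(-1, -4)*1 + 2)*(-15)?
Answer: 90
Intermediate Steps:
H(N) = -9 (H(N) = -4 - 5 = -9)
Q(A, y) = -8 (Q(A, y) = 1 - 9 = -8)
(Q(-1, -4)*1 + 2)*(-15) = (-8*1 + 2)*(-15) = (-8 + 2)*(-15) = -6*(-15) = 90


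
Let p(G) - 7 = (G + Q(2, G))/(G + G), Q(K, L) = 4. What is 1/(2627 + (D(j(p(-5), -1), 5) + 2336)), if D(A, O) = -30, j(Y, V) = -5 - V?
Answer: 1/4933 ≈ 0.00020272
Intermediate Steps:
p(G) = 7 + (4 + G)/(2*G) (p(G) = 7 + (G + 4)/(G + G) = 7 + (4 + G)/((2*G)) = 7 + (4 + G)*(1/(2*G)) = 7 + (4 + G)/(2*G))
1/(2627 + (D(j(p(-5), -1), 5) + 2336)) = 1/(2627 + (-30 + 2336)) = 1/(2627 + 2306) = 1/4933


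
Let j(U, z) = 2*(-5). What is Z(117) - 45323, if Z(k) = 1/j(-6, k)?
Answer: -453231/10 ≈ -45323.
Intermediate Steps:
j(U, z) = -10
Z(k) = -⅒ (Z(k) = 1/(-10) = -⅒)
Z(117) - 45323 = -⅒ - 45323 = -453231/10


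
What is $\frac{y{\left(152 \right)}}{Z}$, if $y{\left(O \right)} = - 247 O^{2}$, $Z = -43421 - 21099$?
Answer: $\frac{713336}{8065} \approx 88.448$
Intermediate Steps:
$Z = -64520$ ($Z = -43421 - 21099 = -64520$)
$\frac{y{\left(152 \right)}}{Z} = \frac{\left(-247\right) 152^{2}}{-64520} = \left(-247\right) 23104 \left(- \frac{1}{64520}\right) = \left(-5706688\right) \left(- \frac{1}{64520}\right) = \frac{713336}{8065}$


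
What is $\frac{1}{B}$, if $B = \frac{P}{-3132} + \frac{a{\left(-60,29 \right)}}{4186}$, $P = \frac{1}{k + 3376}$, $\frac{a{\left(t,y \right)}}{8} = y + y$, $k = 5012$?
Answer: $\frac{54985655088}{6094920019} \approx 9.0216$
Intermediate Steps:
$a{\left(t,y \right)} = 16 y$ ($a{\left(t,y \right)} = 8 \left(y + y\right) = 8 \cdot 2 y = 16 y$)
$P = \frac{1}{8388}$ ($P = \frac{1}{5012 + 3376} = \frac{1}{8388} \approx 0.00011922$)
$B = \frac{6094920019}{54985655088}$ ($B = \frac{1}{8388 \left(-3132\right)} + \frac{16 \cdot 29}{4186} = \frac{1}{8388} \left(- \frac{1}{3132}\right) + 464 \cdot \frac{1}{4186} = - \frac{1}{26271216} + \frac{232}{2093} = \frac{6094920019}{54985655088} \approx 0.11085$)
$\frac{1}{B} = \frac{1}{\frac{6094920019}{54985655088}} = \frac{54985655088}{6094920019}$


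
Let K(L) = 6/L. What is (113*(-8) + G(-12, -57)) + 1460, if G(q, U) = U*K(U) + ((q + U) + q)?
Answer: 481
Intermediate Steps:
G(q, U) = 6 + U + 2*q (G(q, U) = U*(6/U) + ((q + U) + q) = 6 + ((U + q) + q) = 6 + (U + 2*q) = 6 + U + 2*q)
(113*(-8) + G(-12, -57)) + 1460 = (113*(-8) + (6 - 57 + 2*(-12))) + 1460 = (-904 + (6 - 57 - 24)) + 1460 = (-904 - 75) + 1460 = -979 + 1460 = 481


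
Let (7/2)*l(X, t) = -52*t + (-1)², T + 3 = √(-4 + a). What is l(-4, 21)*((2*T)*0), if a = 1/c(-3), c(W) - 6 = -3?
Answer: 0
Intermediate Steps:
c(W) = 3 (c(W) = 6 - 3 = 3)
a = ⅓ (a = 1/3 = ⅓ ≈ 0.33333)
T = -3 + I*√33/3 (T = -3 + √(-4 + ⅓) = -3 + √(-11/3) = -3 + I*√33/3 ≈ -3.0 + 1.9149*I)
l(X, t) = 2/7 - 104*t/7 (l(X, t) = 2*(-52*t + (-1)²)/7 = 2*(-52*t + 1)/7 = 2*(1 - 52*t)/7 = 2/7 - 104*t/7)
l(-4, 21)*((2*T)*0) = (2/7 - 104/7*21)*((2*(-3 + I*√33/3))*0) = (2/7 - 312)*((-6 + 2*I*√33/3)*0) = -2182/7*0 = 0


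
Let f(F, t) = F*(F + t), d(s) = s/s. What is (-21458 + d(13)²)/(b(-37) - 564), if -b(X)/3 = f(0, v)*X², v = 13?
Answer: 21457/564 ≈ 38.044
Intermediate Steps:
d(s) = 1
b(X) = 0 (b(X) = -3*0*(0 + 13)*X² = -3*0*13*X² = -0*X² = -3*0 = 0)
(-21458 + d(13)²)/(b(-37) - 564) = (-21458 + 1²)/(0 - 564) = (-21458 + 1)/(-564) = -21457*(-1/564) = 21457/564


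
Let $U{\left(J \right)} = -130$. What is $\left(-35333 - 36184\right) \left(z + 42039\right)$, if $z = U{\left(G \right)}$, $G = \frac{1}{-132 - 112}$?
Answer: $-2997205953$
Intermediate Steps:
$G = - \frac{1}{244}$ ($G = \frac{1}{-244} = - \frac{1}{244} \approx -0.0040984$)
$z = -130$
$\left(-35333 - 36184\right) \left(z + 42039\right) = \left(-35333 - 36184\right) \left(-130 + 42039\right) = \left(-71517\right) 41909 = -2997205953$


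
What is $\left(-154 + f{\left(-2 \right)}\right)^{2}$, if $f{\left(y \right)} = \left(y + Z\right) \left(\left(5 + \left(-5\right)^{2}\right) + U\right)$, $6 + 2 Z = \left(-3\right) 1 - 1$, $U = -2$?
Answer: $122500$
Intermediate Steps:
$Z = -5$ ($Z = -3 + \frac{\left(-3\right) 1 - 1}{2} = -3 + \frac{-3 - 1}{2} = -3 + \frac{1}{2} \left(-4\right) = -3 - 2 = -5$)
$f{\left(y \right)} = -140 + 28 y$ ($f{\left(y \right)} = \left(y - 5\right) \left(\left(5 + \left(-5\right)^{2}\right) - 2\right) = \left(-5 + y\right) \left(\left(5 + 25\right) - 2\right) = \left(-5 + y\right) \left(30 - 2\right) = \left(-5 + y\right) 28 = -140 + 28 y$)
$\left(-154 + f{\left(-2 \right)}\right)^{2} = \left(-154 + \left(-140 + 28 \left(-2\right)\right)\right)^{2} = \left(-154 - 196\right)^{2} = \left(-350\right)^{2} = 122500$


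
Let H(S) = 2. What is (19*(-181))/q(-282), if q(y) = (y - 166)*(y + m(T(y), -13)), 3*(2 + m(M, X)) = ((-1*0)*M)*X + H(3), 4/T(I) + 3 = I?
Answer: -10317/380800 ≈ -0.027093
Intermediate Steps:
T(I) = 4/(-3 + I)
m(M, X) = -4/3 (m(M, X) = -2 + (((-1*0)*M)*X + 2)/3 = -2 + ((0*M)*X + 2)/3 = -2 + (0*X + 2)/3 = -2 + (0 + 2)/3 = -2 + (⅓)*2 = -2 + ⅔ = -4/3)
q(y) = (-166 + y)*(-4/3 + y) (q(y) = (y - 166)*(y - 4/3) = (-166 + y)*(-4/3 + y))
(19*(-181))/q(-282) = (19*(-181))/(664/3 + (-282)² - 502/3*(-282)) = -3439/(664/3 + 79524 + 47188) = -3439/380800/3 = -3439*3/380800 = -10317/380800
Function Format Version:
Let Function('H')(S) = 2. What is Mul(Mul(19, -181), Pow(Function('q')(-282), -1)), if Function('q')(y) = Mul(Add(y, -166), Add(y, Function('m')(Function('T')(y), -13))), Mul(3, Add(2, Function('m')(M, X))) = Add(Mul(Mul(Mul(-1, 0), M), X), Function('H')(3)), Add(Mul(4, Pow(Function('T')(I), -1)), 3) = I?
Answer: Rational(-10317, 380800) ≈ -0.027093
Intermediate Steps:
Function('T')(I) = Mul(4, Pow(Add(-3, I), -1))
Function('m')(M, X) = Rational(-4, 3) (Function('m')(M, X) = Add(-2, Mul(Rational(1, 3), Add(Mul(Mul(Mul(-1, 0), M), X), 2))) = Add(-2, Mul(Rational(1, 3), Add(Mul(Mul(0, M), X), 2))) = Add(-2, Mul(Rational(1, 3), Add(Mul(0, X), 2))) = Add(-2, Mul(Rational(1, 3), Add(0, 2))) = Add(-2, Mul(Rational(1, 3), 2)) = Add(-2, Rational(2, 3)) = Rational(-4, 3))
Function('q')(y) = Mul(Add(-166, y), Add(Rational(-4, 3), y)) (Function('q')(y) = Mul(Add(y, -166), Add(y, Rational(-4, 3))) = Mul(Add(-166, y), Add(Rational(-4, 3), y)))
Mul(Mul(19, -181), Pow(Function('q')(-282), -1)) = Mul(Mul(19, -181), Pow(Add(Rational(664, 3), Pow(-282, 2), Mul(Rational(-502, 3), -282)), -1)) = Mul(-3439, Pow(Add(Rational(664, 3), 79524, 47188), -1)) = Mul(-3439, Pow(Rational(380800, 3), -1)) = Mul(-3439, Rational(3, 380800)) = Rational(-10317, 380800)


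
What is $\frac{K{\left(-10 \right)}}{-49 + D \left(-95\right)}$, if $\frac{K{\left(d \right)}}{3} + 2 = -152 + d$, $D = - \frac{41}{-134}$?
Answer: $\frac{21976}{3487} \approx 6.3023$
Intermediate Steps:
$D = \frac{41}{134}$ ($D = \left(-41\right) \left(- \frac{1}{134}\right) = \frac{41}{134} \approx 0.30597$)
$K{\left(d \right)} = -462 + 3 d$ ($K{\left(d \right)} = -6 + 3 \left(-152 + d\right) = -6 + \left(-456 + 3 d\right) = -462 + 3 d$)
$\frac{K{\left(-10 \right)}}{-49 + D \left(-95\right)} = \frac{-462 + 3 \left(-10\right)}{-49 + \frac{41}{134} \left(-95\right)} = \frac{-462 - 30}{-49 - \frac{3895}{134}} = - \frac{492}{- \frac{10461}{134}} = \left(-492\right) \left(- \frac{134}{10461}\right) = \frac{21976}{3487}$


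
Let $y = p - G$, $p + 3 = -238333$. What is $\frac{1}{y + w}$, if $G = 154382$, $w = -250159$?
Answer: $- \frac{1}{642877} \approx -1.5555 \cdot 10^{-6}$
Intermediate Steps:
$p = -238336$ ($p = -3 - 238333 = -238336$)
$y = -392718$ ($y = -238336 - 154382 = -392718$)
$\frac{1}{y + w} = \frac{1}{-392718 - 250159} = \frac{1}{-642877} = - \frac{1}{642877}$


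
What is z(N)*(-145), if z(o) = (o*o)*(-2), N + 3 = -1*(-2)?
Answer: 290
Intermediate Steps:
N = -1 (N = -3 - 1*(-2) = -3 + 2 = -1)
z(o) = -2*o² (z(o) = o²*(-2) = -2*o²)
z(N)*(-145) = -2*(-1)²*(-145) = -2*1*(-145) = -2*(-145) = 290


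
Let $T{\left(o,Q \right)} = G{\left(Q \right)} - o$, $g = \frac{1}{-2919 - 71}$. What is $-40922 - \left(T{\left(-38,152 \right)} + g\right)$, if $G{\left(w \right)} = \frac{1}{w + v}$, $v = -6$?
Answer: $- \frac{4470170311}{109135} \approx -40960.0$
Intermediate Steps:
$g = - \frac{1}{2990}$ ($g = \frac{1}{-2990} = - \frac{1}{2990} \approx -0.00033445$)
$G{\left(w \right)} = \frac{1}{-6 + w}$ ($G{\left(w \right)} = \frac{1}{w - 6} = \frac{1}{-6 + w}$)
$T{\left(o,Q \right)} = \frac{1}{-6 + Q} - o$
$-40922 - \left(T{\left(-38,152 \right)} + g\right) = -40922 - \left(\frac{1 - - 38 \left(-6 + 152\right)}{-6 + 152} - \frac{1}{2990}\right) = -40922 - \left(\frac{1 - \left(-38\right) 146}{146} - \frac{1}{2990}\right) = -40922 - \left(\frac{1 + 5548}{146} - \frac{1}{2990}\right) = -40922 - \left(\frac{1}{146} \cdot 5549 - \frac{1}{2990}\right) = -40922 - \left(\frac{5549}{146} - \frac{1}{2990}\right) = -40922 - \frac{4147841}{109135} = - \frac{4470170311}{109135}$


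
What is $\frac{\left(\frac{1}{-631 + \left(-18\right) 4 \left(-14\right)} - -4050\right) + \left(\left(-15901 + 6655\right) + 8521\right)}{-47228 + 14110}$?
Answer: $- \frac{626763}{6242743} \approx -0.1004$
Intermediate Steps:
$\frac{\left(\frac{1}{-631 + \left(-18\right) 4 \left(-14\right)} - -4050\right) + \left(\left(-15901 + 6655\right) + 8521\right)}{-47228 + 14110} = \frac{\left(\frac{1}{-631 - -1008} + 4050\right) + \left(-9246 + 8521\right)}{-33118} = \left(\left(\frac{1}{-631 + 1008} + 4050\right) - 725\right) \left(- \frac{1}{33118}\right) = \left(\left(\frac{1}{377} + 4050\right) - 725\right) \left(- \frac{1}{33118}\right) = \left(\frac{1526851}{377} - 725\right) \left(- \frac{1}{33118}\right) = \frac{1253526}{377} \left(- \frac{1}{33118}\right) = - \frac{626763}{6242743}$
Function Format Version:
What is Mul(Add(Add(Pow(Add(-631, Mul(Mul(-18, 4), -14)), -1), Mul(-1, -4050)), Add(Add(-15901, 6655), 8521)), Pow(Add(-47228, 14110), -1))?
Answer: Rational(-626763, 6242743) ≈ -0.10040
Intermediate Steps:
Mul(Add(Add(Pow(Add(-631, Mul(Mul(-18, 4), -14)), -1), Mul(-1, -4050)), Add(Add(-15901, 6655), 8521)), Pow(Add(-47228, 14110), -1)) = Mul(Add(Add(Pow(Add(-631, Mul(-72, -14)), -1), 4050), Add(-9246, 8521)), Pow(-33118, -1)) = Mul(Add(Add(Pow(Add(-631, 1008), -1), 4050), -725), Rational(-1, 33118)) = Mul(Add(Add(Pow(377, -1), 4050), -725), Rational(-1, 33118)) = Mul(Add(Add(Rational(1, 377), 4050), -725), Rational(-1, 33118)) = Mul(Add(Rational(1526851, 377), -725), Rational(-1, 33118)) = Mul(Rational(1253526, 377), Rational(-1, 33118)) = Rational(-626763, 6242743)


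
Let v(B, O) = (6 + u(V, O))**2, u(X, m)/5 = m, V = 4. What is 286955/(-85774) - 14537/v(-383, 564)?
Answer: -1146474363109/342507418812 ≈ -3.3473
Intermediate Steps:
u(X, m) = 5*m
v(B, O) = (6 + 5*O)**2
286955/(-85774) - 14537/v(-383, 564) = 286955/(-85774) - 14537/(6 + 5*564)**2 = 286955*(-1/85774) - 14537/(6 + 2820)**2 = -286955/85774 - 14537/(2826**2) = -286955/85774 - 14537/7986276 = -1146474363109/342507418812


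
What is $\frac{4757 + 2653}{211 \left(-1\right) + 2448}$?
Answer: $\frac{7410}{2237} \approx 3.3125$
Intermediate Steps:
$\frac{4757 + 2653}{211 \left(-1\right) + 2448} = \frac{7410}{-211 + 2448} = \frac{7410}{2237}$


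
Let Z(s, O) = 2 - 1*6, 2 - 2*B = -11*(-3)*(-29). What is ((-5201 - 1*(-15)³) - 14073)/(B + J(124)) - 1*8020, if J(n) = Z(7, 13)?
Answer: -7658818/951 ≈ -8053.4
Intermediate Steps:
B = 959/2 (B = 1 - (-11*(-3))*(-29)/2 = 1 - 33*(-29)/2 = 1 - ½*(-957) = 1 + 957/2 = 959/2 ≈ 479.50)
Z(s, O) = -4 (Z(s, O) = 2 - 6 = -4)
J(n) = -4
((-5201 - 1*(-15)³) - 14073)/(B + J(124)) - 1*8020 = ((-5201 - 1*(-15)³) - 14073)/(959/2 - 4) - 1*8020 = ((-5201 - 1*(-3375)) - 14073)/(951/2) - 8020 = ((-5201 + 3375) - 14073)*(2/951) - 8020 = (-1826 - 14073)*(2/951) - 8020 = -15899*2/951 - 8020 = -31798/951 - 8020 = -7658818/951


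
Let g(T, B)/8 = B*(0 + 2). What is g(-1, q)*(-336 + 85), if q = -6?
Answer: 24096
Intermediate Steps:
g(T, B) = 16*B (g(T, B) = 8*(B*(0 + 2)) = 8*(B*2) = 8*(2*B) = 16*B)
g(-1, q)*(-336 + 85) = (16*(-6))*(-336 + 85) = -96*(-251) = 24096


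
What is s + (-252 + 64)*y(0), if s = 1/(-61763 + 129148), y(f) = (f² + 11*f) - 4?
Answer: 50673521/67385 ≈ 752.00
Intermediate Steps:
y(f) = -4 + f² + 11*f
s = 1/67385 ≈ 1.4840e-5
s + (-252 + 64)*y(0) = 1/67385 + (-252 + 64)*(-4 + 0² + 11*0) = 1/67385 - 188*(-4 + 0 + 0) = 1/67385 - 188*(-4) = 1/67385 + 752 = 50673521/67385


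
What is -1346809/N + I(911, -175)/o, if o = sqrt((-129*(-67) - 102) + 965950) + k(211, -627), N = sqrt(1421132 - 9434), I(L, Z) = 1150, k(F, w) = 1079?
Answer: 1079/165 - 1346809*sqrt(1411698)/1411698 - sqrt(974491)/165 ≈ -1133.0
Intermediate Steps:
N = sqrt(1411698) ≈ 1188.1
o = 1079 + sqrt(974491) (o = sqrt((-129*(-67) - 102) + 965950) + 1079 = sqrt((8643 - 102) + 965950) + 1079 = sqrt(8541 + 965950) + 1079 = sqrt(974491) + 1079 = 1079 + sqrt(974491) ≈ 2066.2)
-1346809/N + I(911, -175)/o = -1346809*sqrt(1411698)/1411698 + 1150/(1079 + sqrt(974491)) = 1150/(1079 + sqrt(974491)) - 1346809*sqrt(1411698)/1411698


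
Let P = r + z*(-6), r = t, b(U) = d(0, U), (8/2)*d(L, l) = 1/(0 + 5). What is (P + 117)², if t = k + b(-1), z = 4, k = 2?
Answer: 3613801/400 ≈ 9034.5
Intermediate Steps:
d(L, l) = 1/20 (d(L, l) = 1/(4*(0 + 5)) = (¼)/5 = (¼)*(⅕) = 1/20)
b(U) = 1/20
t = 41/20 (t = 2 + 1/20 = 41/20 ≈ 2.0500)
r = 41/20 ≈ 2.0500
P = -439/20 (P = 41/20 + 4*(-6) = 41/20 - 24 = -439/20 ≈ -21.950)
(P + 117)² = (-439/20 + 117)² = (1901/20)² = 3613801/400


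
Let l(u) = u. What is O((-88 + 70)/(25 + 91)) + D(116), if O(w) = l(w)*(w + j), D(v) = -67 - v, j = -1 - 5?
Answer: -612399/3364 ≈ -182.04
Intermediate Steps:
j = -6
O(w) = w*(-6 + w) (O(w) = w*(w - 6) = w*(-6 + w))
O((-88 + 70)/(25 + 91)) + D(116) = ((-88 + 70)/(25 + 91))*(-6 + (-88 + 70)/(25 + 91)) + (-67 - 1*116) = (-18/116)*(-6 - 18/116) + (-67 - 116) = (-18*1/116)*(-6 - 18*1/116) - 183 = -9*(-6 - 9/58)/58 - 183 = -9/58*(-357/58) - 183 = 3213/3364 - 183 = -612399/3364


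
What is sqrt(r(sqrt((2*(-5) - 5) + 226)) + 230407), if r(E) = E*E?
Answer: sqrt(230618) ≈ 480.23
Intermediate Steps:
r(E) = E**2
sqrt(r(sqrt((2*(-5) - 5) + 226)) + 230407) = sqrt((sqrt((2*(-5) - 5) + 226))**2 + 230407) = sqrt((sqrt((-10 - 5) + 226))**2 + 230407) = sqrt((sqrt(-15 + 226))**2 + 230407) = sqrt((sqrt(211))**2 + 230407) = sqrt(211 + 230407) = sqrt(230618)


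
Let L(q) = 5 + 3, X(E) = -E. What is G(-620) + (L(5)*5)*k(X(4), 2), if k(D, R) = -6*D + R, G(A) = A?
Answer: 420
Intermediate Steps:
k(D, R) = R - 6*D
L(q) = 8
G(-620) + (L(5)*5)*k(X(4), 2) = -620 + (8*5)*(2 - (-6)*4) = -620 + 40*(2 - 6*(-4)) = -620 + 40*(2 + 24) = -620 + 40*26 = -620 + 1040 = 420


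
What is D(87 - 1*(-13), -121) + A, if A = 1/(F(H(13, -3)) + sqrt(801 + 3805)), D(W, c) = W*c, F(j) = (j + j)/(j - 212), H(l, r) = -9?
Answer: -1361016000089/112480661 + 341887*sqrt(94)/224961322 ≈ -12100.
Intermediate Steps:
F(j) = 2*j/(-212 + j) (F(j) = (2*j)/(-212 + j) = 2*j/(-212 + j))
A = 1/(18/221 + 7*sqrt(94)) (A = 1/(2*(-9)/(-212 - 9) + sqrt(801 + 3805)) = 1/(2*(-9)/(-221) + sqrt(4606)) = 1/(2*(-9)*(-1/221) + 7*sqrt(94)) = 1/(18/221 + 7*sqrt(94)) ≈ 0.014717)
D(87 - 1*(-13), -121) + A = (87 - 1*(-13))*(-121) + (-1989/112480661 + 341887*sqrt(94)/224961322) = (87 + 13)*(-121) + (-1989/112480661 + 341887*sqrt(94)/224961322) = 100*(-121) + (-1989/112480661 + 341887*sqrt(94)/224961322) = -12100 + (-1989/112480661 + 341887*sqrt(94)/224961322) = -1361016000089/112480661 + 341887*sqrt(94)/224961322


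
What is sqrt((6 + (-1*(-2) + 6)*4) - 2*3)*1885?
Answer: 7540*sqrt(2) ≈ 10663.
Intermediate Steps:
sqrt((6 + (-1*(-2) + 6)*4) - 2*3)*1885 = sqrt((6 + (2 + 6)*4) - 6)*1885 = sqrt((6 + 8*4) - 6)*1885 = sqrt((6 + 32) - 6)*1885 = sqrt(38 - 6)*1885 = sqrt(32)*1885 = (4*sqrt(2))*1885 = 7540*sqrt(2)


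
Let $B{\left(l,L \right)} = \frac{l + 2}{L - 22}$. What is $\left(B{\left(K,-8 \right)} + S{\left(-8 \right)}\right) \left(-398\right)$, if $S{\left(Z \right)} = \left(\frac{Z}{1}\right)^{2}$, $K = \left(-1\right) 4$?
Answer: $- \frac{382478}{15} \approx -25499.0$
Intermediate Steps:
$K = -4$
$B{\left(l,L \right)} = \frac{2 + l}{-22 + L}$
$S{\left(Z \right)} = Z^{2}$ ($S{\left(Z \right)} = \left(Z 1\right)^{2} = Z^{2}$)
$\left(B{\left(K,-8 \right)} + S{\left(-8 \right)}\right) \left(-398\right) = \left(\frac{2 - 4}{-22 - 8} + \left(-8\right)^{2}\right) \left(-398\right) = \left(\frac{1}{-30} \left(-2\right) + 64\right) \left(-398\right) = \left(\left(- \frac{1}{30}\right) \left(-2\right) + 64\right) \left(-398\right) = \left(\frac{1}{15} + 64\right) \left(-398\right) = \frac{961}{15} \left(-398\right) = - \frac{382478}{15}$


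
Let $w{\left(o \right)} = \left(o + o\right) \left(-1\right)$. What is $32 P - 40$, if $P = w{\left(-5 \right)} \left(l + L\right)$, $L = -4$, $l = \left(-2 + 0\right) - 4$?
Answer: $-3240$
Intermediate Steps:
$l = -6$ ($l = -2 - 4 = -6$)
$w{\left(o \right)} = - 2 o$ ($w{\left(o \right)} = 2 o \left(-1\right) = - 2 o$)
$P = -100$ ($P = \left(-2\right) \left(-5\right) \left(-6 - 4\right) = 10 \left(-10\right) = -100$)
$32 P - 40 = 32 \left(-100\right) - 40 = -3200 - 40 = -3240$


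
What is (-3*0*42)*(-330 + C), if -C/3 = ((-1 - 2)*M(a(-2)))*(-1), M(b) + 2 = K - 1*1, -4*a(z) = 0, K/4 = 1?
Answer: 0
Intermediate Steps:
K = 4 (K = 4*1 = 4)
a(z) = 0 (a(z) = -¼*0 = 0)
M(b) = 1 (M(b) = -2 + (4 - 1*1) = -2 + (4 - 1) = -2 + 3 = 1)
C = -9 (C = -3*(-1 - 2)*1*(-1) = -3*(-3*1)*(-1) = -(-9)*(-1) = -3*3 = -9)
(-3*0*42)*(-330 + C) = (-3*0*42)*(-330 - 9) = (0*42)*(-339) = 0*(-339) = 0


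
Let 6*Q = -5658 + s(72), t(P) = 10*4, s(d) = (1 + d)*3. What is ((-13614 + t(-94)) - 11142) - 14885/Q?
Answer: -44780338/1813 ≈ -24700.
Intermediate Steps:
s(d) = 3 + 3*d
t(P) = 40
Q = -1813/2 (Q = (-5658 + (3 + 3*72))/6 = (-5658 + (3 + 216))/6 = (-5658 + 219)/6 = (⅙)*(-5439) = -1813/2 ≈ -906.50)
((-13614 + t(-94)) - 11142) - 14885/Q = ((-13614 + 40) - 11142) - 14885/(-1813/2) = (-13574 - 11142) - 14885*(-2/1813) = -24716 + 29770/1813 = -44780338/1813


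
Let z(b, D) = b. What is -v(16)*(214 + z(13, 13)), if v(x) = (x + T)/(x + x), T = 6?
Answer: -2497/16 ≈ -156.06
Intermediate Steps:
v(x) = (6 + x)/(2*x) (v(x) = (x + 6)/(x + x) = (6 + x)/((2*x)) = (6 + x)*(1/(2*x)) = (6 + x)/(2*x))
-v(16)*(214 + z(13, 13)) = -(½)*(6 + 16)/16*(214 + 13) = -(½)*(1/16)*22*227 = -11*227/16 = -1*2497/16 = -2497/16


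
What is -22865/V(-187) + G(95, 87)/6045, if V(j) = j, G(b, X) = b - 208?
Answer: 8129282/66495 ≈ 122.25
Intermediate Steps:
G(b, X) = -208 + b
-22865/V(-187) + G(95, 87)/6045 = -22865/(-187) + (-208 + 95)/6045 = -22865*(-1/187) - 113*1/6045 = 1345/11 - 113/6045 = 8129282/66495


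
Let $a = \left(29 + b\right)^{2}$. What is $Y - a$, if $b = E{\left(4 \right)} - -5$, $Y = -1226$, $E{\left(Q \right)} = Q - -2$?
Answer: $-2826$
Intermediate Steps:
$E{\left(Q \right)} = 2 + Q$ ($E{\left(Q \right)} = Q + 2 = 2 + Q$)
$b = 11$ ($b = \left(2 + 4\right) - -5 = 6 + 5 = 11$)
$a = 1600$ ($a = \left(29 + 11\right)^{2} = 40^{2} = 1600$)
$Y - a = -1226 - 1600 = -2826$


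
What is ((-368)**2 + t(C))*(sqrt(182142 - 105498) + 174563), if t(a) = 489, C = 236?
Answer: 23725381019 + 815478*sqrt(2129) ≈ 2.3763e+10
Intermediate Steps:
((-368)**2 + t(C))*(sqrt(182142 - 105498) + 174563) = ((-368)**2 + 489)*(sqrt(182142 - 105498) + 174563) = (135424 + 489)*(sqrt(76644) + 174563) = 135913*(6*sqrt(2129) + 174563) = 135913*(174563 + 6*sqrt(2129)) = 23725381019 + 815478*sqrt(2129)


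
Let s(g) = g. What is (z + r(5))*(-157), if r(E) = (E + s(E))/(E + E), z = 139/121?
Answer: -40820/121 ≈ -337.36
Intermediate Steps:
z = 139/121 (z = 139*(1/121) = 139/121 ≈ 1.1488)
r(E) = 1 (r(E) = (E + E)/(E + E) = (2*E)/((2*E)) = (2*E)*(1/(2*E)) = 1)
(z + r(5))*(-157) = (139/121 + 1)*(-157) = (260/121)*(-157) = -40820/121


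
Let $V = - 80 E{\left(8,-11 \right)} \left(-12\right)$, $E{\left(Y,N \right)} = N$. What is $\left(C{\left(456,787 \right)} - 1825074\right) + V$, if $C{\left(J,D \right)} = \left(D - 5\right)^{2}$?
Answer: $-1224110$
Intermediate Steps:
$C{\left(J,D \right)} = \left(-5 + D\right)^{2}$
$V = -10560$ ($V = \left(-80\right) \left(-11\right) \left(-12\right) = 880 \left(-12\right) = -10560$)
$\left(C{\left(456,787 \right)} - 1825074\right) + V = \left(\left(-5 + 787\right)^{2} - 1825074\right) - 10560 = \left(782^{2} - 1825074\right) - 10560 = \left(611524 - 1825074\right) - 10560 = -1213550 - 10560 = -1224110$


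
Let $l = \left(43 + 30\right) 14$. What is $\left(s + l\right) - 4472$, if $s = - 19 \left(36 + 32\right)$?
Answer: $-4742$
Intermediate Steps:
$l = 1022$ ($l = 73 \cdot 14 = 1022$)
$s = -1292$ ($s = \left(-19\right) 68 = -1292$)
$\left(s + l\right) - 4472 = \left(-1292 + 1022\right) - 4472 = -270 - 4472 = -4742$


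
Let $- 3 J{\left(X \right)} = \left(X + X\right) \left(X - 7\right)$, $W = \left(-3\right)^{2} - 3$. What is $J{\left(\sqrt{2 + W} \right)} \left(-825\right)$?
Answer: $4400 - 7700 \sqrt{2} \approx -6489.4$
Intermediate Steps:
$W = 6$ ($W = 9 - 3 = 6$)
$J{\left(X \right)} = - \frac{2 X \left(-7 + X\right)}{3}$ ($J{\left(X \right)} = - \frac{\left(X + X\right) \left(X - 7\right)}{3} = - \frac{2 X \left(-7 + X\right)}{3}$)
$J{\left(\sqrt{2 + W} \right)} \left(-825\right) = \frac{2 \sqrt{2 + 6} \left(7 - \sqrt{2 + 6}\right)}{3} \left(-825\right) = \frac{2 \sqrt{8} \left(7 - \sqrt{8}\right)}{3} \left(-825\right) = \frac{2 \cdot 2 \sqrt{2} \left(7 - 2 \sqrt{2}\right)}{3} \left(-825\right) = \frac{4 \sqrt{2} \left(7 - 2 \sqrt{2}\right)}{3} \left(-825\right) = - 1100 \sqrt{2} \left(7 - 2 \sqrt{2}\right)$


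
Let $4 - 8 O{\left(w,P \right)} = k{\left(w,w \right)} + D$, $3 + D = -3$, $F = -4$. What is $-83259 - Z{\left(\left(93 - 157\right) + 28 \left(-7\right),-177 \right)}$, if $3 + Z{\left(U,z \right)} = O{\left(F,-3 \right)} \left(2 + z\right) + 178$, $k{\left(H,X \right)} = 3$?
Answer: $- \frac{666247}{8} \approx -83281.0$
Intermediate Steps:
$D = -6$ ($D = -3 - 3 = -6$)
$O{\left(w,P \right)} = \frac{7}{8}$ ($O{\left(w,P \right)} = \frac{1}{2} - \frac{3 - 6}{8} = \frac{1}{2} - - \frac{3}{8} = \frac{1}{2} + \frac{3}{8} = \frac{7}{8}$)
$Z{\left(U,z \right)} = \frac{707}{4} + \frac{7 z}{8}$ ($Z{\left(U,z \right)} = -3 + \left(\frac{7 \left(2 + z\right)}{8} + 178\right) = -3 + \left(\left(\frac{7}{4} + \frac{7 z}{8}\right) + 178\right) = -3 + \left(\frac{719}{4} + \frac{7 z}{8}\right) = \frac{707}{4} + \frac{7 z}{8}$)
$-83259 - Z{\left(\left(93 - 157\right) + 28 \left(-7\right),-177 \right)} = -83259 - \left(\frac{707}{4} + \frac{7}{8} \left(-177\right)\right) = -83259 - \left(\frac{707}{4} - \frac{1239}{8}\right) = -83259 - \frac{175}{8} = - \frac{666247}{8}$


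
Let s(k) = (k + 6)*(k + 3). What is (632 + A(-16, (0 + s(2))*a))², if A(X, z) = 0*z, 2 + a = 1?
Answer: 399424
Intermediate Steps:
a = -1 (a = -2 + 1 = -1)
s(k) = (3 + k)*(6 + k) (s(k) = (6 + k)*(3 + k) = (3 + k)*(6 + k))
A(X, z) = 0
(632 + A(-16, (0 + s(2))*a))² = (632 + 0)² = 632² = 399424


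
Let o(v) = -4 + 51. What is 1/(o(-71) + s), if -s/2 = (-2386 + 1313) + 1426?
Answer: -1/659 ≈ -0.0015175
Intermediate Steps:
o(v) = 47
s = -706 (s = -2*((-2386 + 1313) + 1426) = -2*(-1073 + 1426) = -2*353 = -706)
1/(o(-71) + s) = 1/(47 - 706) = 1/(-659) = -1/659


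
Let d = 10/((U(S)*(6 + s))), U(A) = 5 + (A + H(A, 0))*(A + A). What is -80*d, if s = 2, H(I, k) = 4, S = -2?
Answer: 100/3 ≈ 33.333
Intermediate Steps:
U(A) = 5 + 2*A*(4 + A) (U(A) = 5 + (A + 4)*(A + A) = 5 + (4 + A)*(2*A) = 5 + 2*A*(4 + A))
d = -5/12 (d = 10/(((5 + 2*(-2)² + 8*(-2))*(6 + 2))) = 10/(((5 + 2*4 - 16)*8)) = 10/(((5 + 8 - 16)*8)) = 10/((-3*8)) = 10/(-24) = 10*(-1/24) = -5/12 ≈ -0.41667)
-80*d = -80*(-5/12) = 100/3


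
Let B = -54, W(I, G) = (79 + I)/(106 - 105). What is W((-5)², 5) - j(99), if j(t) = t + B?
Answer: 59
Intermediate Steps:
W(I, G) = 79 + I (W(I, G) = (79 + I)/1 = (79 + I)*1 = 79 + I)
j(t) = -54 + t (j(t) = t - 54 = -54 + t)
W((-5)², 5) - j(99) = (79 + (-5)²) - (-54 + 99) = (79 + 25) - 1*45 = 104 - 45 = 59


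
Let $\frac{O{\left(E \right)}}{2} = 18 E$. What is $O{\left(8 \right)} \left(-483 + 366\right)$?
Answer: $-33696$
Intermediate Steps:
$O{\left(E \right)} = 36 E$ ($O{\left(E \right)} = 2 \cdot 18 E = 36 E$)
$O{\left(8 \right)} \left(-483 + 366\right) = 36 \cdot 8 \left(-483 + 366\right) = 288 \left(-117\right) = -33696$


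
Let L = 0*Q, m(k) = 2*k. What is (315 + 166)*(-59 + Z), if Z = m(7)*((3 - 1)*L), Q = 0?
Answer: -28379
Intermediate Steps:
L = 0 (L = 0*0 = 0)
Z = 0 (Z = (2*7)*((3 - 1)*0) = 14*(2*0) = 14*0 = 0)
(315 + 166)*(-59 + Z) = (315 + 166)*(-59 + 0) = 481*(-59) = -28379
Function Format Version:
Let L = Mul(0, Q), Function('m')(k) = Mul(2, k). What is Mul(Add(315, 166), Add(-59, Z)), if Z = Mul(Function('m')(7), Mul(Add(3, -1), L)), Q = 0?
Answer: -28379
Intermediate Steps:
L = 0 (L = Mul(0, 0) = 0)
Z = 0 (Z = Mul(Mul(2, 7), Mul(Add(3, -1), 0)) = Mul(14, Mul(2, 0)) = Mul(14, 0) = 0)
Mul(Add(315, 166), Add(-59, Z)) = Mul(Add(315, 166), Add(-59, 0)) = Mul(481, -59) = -28379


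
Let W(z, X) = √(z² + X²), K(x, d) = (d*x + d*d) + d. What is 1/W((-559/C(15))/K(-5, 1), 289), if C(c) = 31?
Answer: 93*√722685610/722685610 ≈ 0.0034595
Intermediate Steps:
K(x, d) = d + d² + d*x (K(x, d) = (d*x + d²) + d = (d² + d*x) + d = d + d² + d*x)
W(z, X) = √(X² + z²)
1/W((-559/C(15))/K(-5, 1), 289) = 1/(√(289² + ((-559/31)/((1*(1 + 1 - 5))))²)) = 1/(√(83521 + ((-559*1/31)/((1*(-3))))²)) = 1/(√(83521 + (-559/31/(-3))²)) = 1/(√(83521 + (-559/31*(-⅓))²)) = 1/(√(83521 + (559/93)²)) = 1/(√(83521 + 312481/8649)) = 1/(√(722685610/8649)) = 1/(√722685610/93) = 93*√722685610/722685610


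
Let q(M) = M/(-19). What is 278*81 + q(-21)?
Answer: 427863/19 ≈ 22519.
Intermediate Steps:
q(M) = -M/19 (q(M) = M*(-1/19) = -M/19)
278*81 + q(-21) = 278*81 - 1/19*(-21) = 22518 + 21/19 = 427863/19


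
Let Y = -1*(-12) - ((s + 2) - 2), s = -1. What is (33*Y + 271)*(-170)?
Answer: -119000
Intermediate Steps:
Y = 13 (Y = -1*(-12) - ((-1 + 2) - 2) = 12 - (1 - 2) = 12 - 1*(-1) = 12 + 1 = 13)
(33*Y + 271)*(-170) = (33*13 + 271)*(-170) = (429 + 271)*(-170) = 700*(-170) = -119000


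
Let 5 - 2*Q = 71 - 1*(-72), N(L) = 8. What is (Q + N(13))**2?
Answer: 3721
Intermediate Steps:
Q = -69 (Q = 5/2 - (71 - 1*(-72))/2 = 5/2 - (71 + 72)/2 = 5/2 - 1/2*143 = 5/2 - 143/2 = -69)
(Q + N(13))**2 = (-69 + 8)**2 = (-61)**2 = 3721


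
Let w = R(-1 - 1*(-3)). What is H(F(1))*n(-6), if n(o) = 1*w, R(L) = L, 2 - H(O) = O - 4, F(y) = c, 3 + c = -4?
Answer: 26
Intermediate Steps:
c = -7 (c = -3 - 4 = -7)
F(y) = -7
H(O) = 6 - O (H(O) = 2 - (O - 4) = 2 - (-4 + O) = 2 + (4 - O) = 6 - O)
w = 2 (w = -1 - 1*(-3) = -1 + 3 = 2)
n(o) = 2 (n(o) = 1*2 = 2)
H(F(1))*n(-6) = (6 - 1*(-7))*2 = (6 + 7)*2 = 13*2 = 26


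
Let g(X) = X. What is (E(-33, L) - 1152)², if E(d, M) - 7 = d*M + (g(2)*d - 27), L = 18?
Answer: 3356224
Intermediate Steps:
E(d, M) = -20 + 2*d + M*d (E(d, M) = 7 + (d*M + (2*d - 27)) = 7 + (M*d + (-27 + 2*d)) = 7 + (-27 + 2*d + M*d) = -20 + 2*d + M*d)
(E(-33, L) - 1152)² = ((-20 + 2*(-33) + 18*(-33)) - 1152)² = ((-20 - 66 - 594) - 1152)² = (-680 - 1152)² = (-1832)² = 3356224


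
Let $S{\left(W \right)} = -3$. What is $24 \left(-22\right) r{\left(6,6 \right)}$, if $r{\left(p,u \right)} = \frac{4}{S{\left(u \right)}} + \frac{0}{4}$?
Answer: $704$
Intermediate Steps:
$r{\left(p,u \right)} = - \frac{4}{3}$ ($r{\left(p,u \right)} = \frac{4}{-3} + \frac{0}{4} = 4 \left(- \frac{1}{3}\right) + 0 \cdot \frac{1}{4} = - \frac{4}{3} + 0 = - \frac{4}{3}$)
$24 \left(-22\right) r{\left(6,6 \right)} = 24 \left(-22\right) \left(- \frac{4}{3}\right) = \left(-528\right) \left(- \frac{4}{3}\right) = 704$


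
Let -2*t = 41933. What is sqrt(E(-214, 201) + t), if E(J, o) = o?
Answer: I*sqrt(83062)/2 ≈ 144.1*I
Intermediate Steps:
t = -41933/2 (t = -1/2*41933 = -41933/2 ≈ -20967.)
sqrt(E(-214, 201) + t) = sqrt(201 - 41933/2) = sqrt(-41531/2) = I*sqrt(83062)/2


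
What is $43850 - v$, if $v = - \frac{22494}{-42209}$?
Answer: $\frac{1850842156}{42209} \approx 43849.0$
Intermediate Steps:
$v = \frac{22494}{42209}$ ($v = \left(-22494\right) \left(- \frac{1}{42209}\right) = \frac{22494}{42209} \approx 0.53292$)
$43850 - v = 43850 - \frac{22494}{42209} = \frac{1850842156}{42209}$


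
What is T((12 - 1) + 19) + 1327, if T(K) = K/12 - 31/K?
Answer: 19927/15 ≈ 1328.5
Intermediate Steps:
T(K) = -31/K + K/12 (T(K) = K*(1/12) - 31/K = K/12 - 31/K = -31/K + K/12)
T((12 - 1) + 19) + 1327 = (-31/((12 - 1) + 19) + ((12 - 1) + 19)/12) + 1327 = (-31/(11 + 19) + (11 + 19)/12) + 1327 = (-31/30 + (1/12)*30) + 1327 = (-31*1/30 + 5/2) + 1327 = (-31/30 + 5/2) + 1327 = 22/15 + 1327 = 19927/15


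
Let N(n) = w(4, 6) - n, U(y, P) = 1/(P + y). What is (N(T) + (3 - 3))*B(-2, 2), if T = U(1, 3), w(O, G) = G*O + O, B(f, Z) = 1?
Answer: 111/4 ≈ 27.750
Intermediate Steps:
w(O, G) = O + G*O
T = 1/4 (T = 1/(3 + 1) = 1/4 ≈ 0.25000)
N(n) = 28 - n (N(n) = 4*(1 + 6) - n = 4*7 - n = 28 - n)
(N(T) + (3 - 3))*B(-2, 2) = ((28 - 1*1/4) + (3 - 3))*1 = ((28 - 1/4) + 0)*1 = (111/4 + 0)*1 = (111/4)*1 = 111/4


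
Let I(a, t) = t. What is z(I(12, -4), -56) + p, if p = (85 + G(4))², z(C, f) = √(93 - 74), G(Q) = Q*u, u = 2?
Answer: 8649 + √19 ≈ 8653.4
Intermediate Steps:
G(Q) = 2*Q (G(Q) = Q*2 = 2*Q)
z(C, f) = √19
p = 8649 (p = (85 + 2*4)² = (85 + 8)² = 93² = 8649)
z(I(12, -4), -56) + p = √19 + 8649 = 8649 + √19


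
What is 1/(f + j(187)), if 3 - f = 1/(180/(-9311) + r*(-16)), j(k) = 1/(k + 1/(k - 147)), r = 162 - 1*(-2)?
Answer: 182777617364/549379797443 ≈ 0.33270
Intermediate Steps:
r = 164 (r = 162 + 2 = 164)
j(k) = 1/(k + 1/(-147 + k))
f = 73306043/24432244 (f = 3 - 1/(180/(-9311) + 164*(-16)) = 3 - 1/(180*(-1/9311) - 2624) = 3 - 1/(-180/9311 - 2624) = 3 - 1/(-24432244/9311) = 3 - 1*(-9311/24432244) = 3 + 9311/24432244 = 73306043/24432244 ≈ 3.0004)
1/(f + j(187)) = 1/(73306043/24432244 + (-147 + 187)/(1 + 187² - 147*187)) = 1/(73306043/24432244 + 40/(1 + 34969 - 27489)) = 1/(73306043/24432244 + 40/7481) = 1/(549379797443/182777617364) = 182777617364/549379797443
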